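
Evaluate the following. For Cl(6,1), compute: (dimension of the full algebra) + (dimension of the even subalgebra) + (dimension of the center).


n = 6 + 1 = 7
Total dim = 2^7 = 128
Even subalgebra dim = 2^6 = 64
n is odd, so center dim = 2
Sum = 128 + 64 + 2 = 194


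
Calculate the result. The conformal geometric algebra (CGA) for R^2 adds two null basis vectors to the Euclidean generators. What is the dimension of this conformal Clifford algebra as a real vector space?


The conformal model of R^2 uses Cl(3,1): the 2 Euclidean generators plus two extra orthogonal generators e+ (e+^2 = +1) and e- (e-^2 = -1), from which the null vectors e0, einf are built.
Number of generators m = 2 + 2 = 4.
dim Cl(p,q) = 2^m = 2^4 = 16


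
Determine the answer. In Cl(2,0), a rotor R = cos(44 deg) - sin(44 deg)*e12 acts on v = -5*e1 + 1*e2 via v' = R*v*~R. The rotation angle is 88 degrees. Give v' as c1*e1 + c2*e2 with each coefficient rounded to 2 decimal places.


Rotor R = cos(44deg) - sin(44deg)*e12
Rotation angle theta = 2 * 44 = 88 degrees
v' = R*v*~R rotates v by theta.
cos(88deg) = 0.0349, sin(88deg) = 0.9994
v'_1 = -5*cos(88deg) - 1*sin(88deg)
= -5*0.0349 - 1*0.9994
= -1.17
v'_2 = -5*sin(88deg) + 1*cos(88deg)
= -5*0.9994 + 1*0.0349
= -4.96
v' = -1.17*e1 - 4.96*e2


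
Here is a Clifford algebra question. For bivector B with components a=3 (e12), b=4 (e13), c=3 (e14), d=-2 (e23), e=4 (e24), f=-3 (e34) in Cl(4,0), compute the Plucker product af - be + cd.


Plucker relation: af - be + cd
a*f = 3*(-3) = -9
b*e = 4*4 = 16
c*d = 3*(-2) = -6
af - be + cd = -9 - 16 + (-6)
= -31


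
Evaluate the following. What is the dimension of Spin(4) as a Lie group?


Spin(n) double-covers SO(n); both have Lie algebra so(n) of dimension n(n-1)/2.
n = 4
n(n-1) = 4 * 3 = 12
dim Spin(4) = 12/2 = 6


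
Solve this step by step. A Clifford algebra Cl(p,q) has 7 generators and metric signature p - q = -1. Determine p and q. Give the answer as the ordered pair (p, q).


We need p + q = 7 and p - q = -1.
Adding: 2p = 7 + (-1) = 6, so p = 3.
Then q = 7 - 3 = 4.
(p, q) = (3, 4)


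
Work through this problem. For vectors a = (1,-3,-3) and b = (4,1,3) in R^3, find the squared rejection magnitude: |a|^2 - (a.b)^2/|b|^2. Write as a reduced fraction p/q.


|a|^2 = 1^2 + (-3)^2 + (-3)^2 = 19
|b|^2 = 4^2 + 1^2 + 3^2 = 26
a . b = 1*4 + (-3)*1 + (-3)*3 = -8
(a.b)^2 = (-8)^2 = 64
|rej|^2 = 19 - 64/26
= (494 - 64)/26
= 430/26
In lowest terms: 215/13


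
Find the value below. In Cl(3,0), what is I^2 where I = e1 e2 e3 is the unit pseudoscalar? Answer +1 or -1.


The pseudoscalar I = e1...e_n (product of all n generators) of Cl(p,q) satisfies I^2 = (-1)^(q + n(n-1)/2).
p = 3, q = 0, n = p + q = 3
n(n-1)/2 = 3 * 2 / 2 = 3
Exponent = q + n(n-1)/2 = 0 + 3 = 3
I^2 = (-1)^3 = -1


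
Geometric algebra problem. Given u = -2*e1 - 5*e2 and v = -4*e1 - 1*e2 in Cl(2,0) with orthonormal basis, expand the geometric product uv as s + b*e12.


Expand: (-2*e1 - 5*e2)(-4*e1 - 1*e2)
= (-2)*(-4)*e1e1 + (-2)*(-1)*e1e2 + (-5)*(-4)*e2e1 + (-5)*(-1)*e2e2
Using e1^2 = e2^2 = 1, e2e1 = -e1e2:
Scalar part s = (-2)*(-4) + (-5)*(-1) = 8 + 5 = 13
Bivector part b = (-2)*(-1) - (-5)*(-4) = 2 - 20 = -18
uv = 13 - 18*e12


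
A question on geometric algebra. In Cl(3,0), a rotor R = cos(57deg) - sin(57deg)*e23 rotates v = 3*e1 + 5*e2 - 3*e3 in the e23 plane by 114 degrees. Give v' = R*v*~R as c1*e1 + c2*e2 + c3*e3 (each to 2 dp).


Rotor R = cos(57deg) - sin(57deg)*e23
Rotation angle theta = 2 * 57 = 114 degrees in the e23 plane (e2 -> e3).
The component perpendicular to the plane (e1) is invariant: v'_1 = v1 = 3.00
cos(114deg) = -0.4067, sin(114deg) = 0.9135
v'_2 = v2*cos(theta) - v3*sin(theta) = 5*(-0.4067) - (-3)*0.9135 = 0.71
v'_3 = v2*sin(theta) + v3*cos(theta) = 5*0.9135 + (-3)*(-0.4067) = 5.79
v' = 3.00*e1 + 0.71*e2 + 5.79*e3


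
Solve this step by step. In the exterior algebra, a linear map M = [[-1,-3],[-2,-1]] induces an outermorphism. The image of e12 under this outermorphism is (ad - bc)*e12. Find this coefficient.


The outermorphism of a linear map f sends e1^e2 to f(e1)^f(e2).
f(e1) = -1*e1 - 2*e2
f(e2) = -3*e1 - 1*e2
f(e1) ^ f(e2) = (-1*e1 - 2*e2) ^ (-3*e1 - 1*e2)
= (-1)*(-1)*e12 + (-2)*(-3)*e21
= (1 - 6)*e12
= -5*e12
Coefficient = -5


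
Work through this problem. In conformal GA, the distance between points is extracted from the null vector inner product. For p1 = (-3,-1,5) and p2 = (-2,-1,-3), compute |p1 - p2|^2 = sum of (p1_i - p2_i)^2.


p1 - p2 = (-1, 0, 8)
|p1 - p2|^2 = (-1)^2 + 0^2 + 8^2
= 1 + 0 + 64
= 65


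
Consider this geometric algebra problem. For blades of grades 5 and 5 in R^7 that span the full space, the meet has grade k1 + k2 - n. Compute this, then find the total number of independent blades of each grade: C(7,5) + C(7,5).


Meet grade = grade(A) + grade(B) - n
= 5 + 5 - 7 = 3
C(7,5) = 21
C(7,5) = 21
dim_A + dim_B = 21 + 21 = 42


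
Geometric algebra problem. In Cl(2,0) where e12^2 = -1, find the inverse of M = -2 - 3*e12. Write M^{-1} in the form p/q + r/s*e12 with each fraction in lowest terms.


M = -2 - 3*e12, where e12^2 = -1.
Since M commutes with its reverse ~M = a - b*e12, M * ~M = a^2 - b^2*e12^2 = a^2 + b^2.
So M^{-1} = ~M / (a^2 + b^2) = (a - b*e12)/(a^2 + b^2).
a^2 + b^2 = 4 + 9 = 13
Scalar part = -2/13 = -2/13
Bivector coeff = 3/13 = 3/13
M^{-1} = -2/13 + 3/13*e12


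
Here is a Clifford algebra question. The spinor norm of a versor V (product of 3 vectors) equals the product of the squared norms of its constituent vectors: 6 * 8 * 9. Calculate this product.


Spinor norm N(V) = |v1|^2 * |v2|^2 * ... * |v3|^2
= 6 * 8 * 9
Running product: 6, 48, 432
N(V) = 432


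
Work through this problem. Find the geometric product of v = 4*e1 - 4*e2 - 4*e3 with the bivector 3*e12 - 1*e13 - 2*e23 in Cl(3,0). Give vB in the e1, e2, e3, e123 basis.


vB has grade-1 (vector) and grade-3 (trivector) parts: vB = (v _| B) + (v ^ B).
Vector part <vB>_1:
  e1: -v2*b12 - v3*b13 = -(-4)*(3) - (-4)*(-1) = 8
  e2: v1*b12 - v3*b23 = (4)*(3) - (-4)*(-2) = 4
  e3: v1*b13 + v2*b23 = (4)*(-1) + (-4)*(-2) = 4
Trivector part <vB>_3:
  e123: v1*b23 - v2*b13 + v3*b12 = (4)*(-2) - (-4)*(-1) + (-4)*(3) = -24
vB = 8*e1 + 4*e2 + 4*e3 - 24*e123


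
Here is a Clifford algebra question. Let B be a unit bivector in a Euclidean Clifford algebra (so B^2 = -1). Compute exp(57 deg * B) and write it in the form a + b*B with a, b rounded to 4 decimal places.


For a unit bivector B with B^2 = -1, the exponential series gives
e^(theta*B) = cos(theta) + sin(theta)*B (the GA analogue of Euler's formula).
theta = 57 degrees = 0.994838 rad
cos(57 deg) = 0.5446
sin(57 deg) = 0.8387
exp(theta*B) = 0.5446 + 0.8387*B


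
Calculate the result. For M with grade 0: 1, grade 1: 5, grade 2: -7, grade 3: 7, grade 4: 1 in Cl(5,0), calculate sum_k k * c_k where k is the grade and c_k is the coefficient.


Grade-weighted sum = sum of grade_k * coefficient_k
0*1 = 0
1*5 = 5
2*(-7) = -14
3*7 = 21
4*1 = 4
Total = 0 + 5 + (-14) + 21 + 4 = 16


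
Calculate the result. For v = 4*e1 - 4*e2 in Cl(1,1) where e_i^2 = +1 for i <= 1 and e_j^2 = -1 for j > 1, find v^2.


v^2 = sum of c_i^2 * e_i^2
Positive signature terms (e_i^2 = +1): 4^2 = 16
Negative signature terms (e_j^2 = -1): (-4)^2 = 16
v^2 = 16 - 16 = 0


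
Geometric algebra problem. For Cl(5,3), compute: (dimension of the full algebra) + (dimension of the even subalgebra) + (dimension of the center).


n = 5 + 3 = 8
Total dim = 2^8 = 256
Even subalgebra dim = 2^7 = 128
n is even, so center dim = 1
Sum = 256 + 128 + 1 = 385


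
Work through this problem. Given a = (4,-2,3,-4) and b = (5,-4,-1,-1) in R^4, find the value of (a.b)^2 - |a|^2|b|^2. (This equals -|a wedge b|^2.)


a . b = 4*5 + (-2)*(-4) + 3*(-1) + (-4)*(-1)
= 20 + 8 + (-3) + 4 = 29
|a|^2 = 4^2 + (-2)^2 + 3^2 + (-4)^2 = 45
|b|^2 = 5^2 + (-4)^2 + (-1)^2 + (-1)^2 = 43
(a.b)^2 = 29^2 = 841
|a|^2 * |b|^2 = 45 * 43 = 1935
Result = 841 - 1935 = -1094


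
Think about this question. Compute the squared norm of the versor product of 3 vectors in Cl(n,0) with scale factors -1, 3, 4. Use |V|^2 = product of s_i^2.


Each vector v_i has |v_i|^2 = s_i^2
Squared scales: (-1)^2 = 1, 3^2 = 9, 4^2 = 16
|V|^2 = 1 * 9 * 16
= 144


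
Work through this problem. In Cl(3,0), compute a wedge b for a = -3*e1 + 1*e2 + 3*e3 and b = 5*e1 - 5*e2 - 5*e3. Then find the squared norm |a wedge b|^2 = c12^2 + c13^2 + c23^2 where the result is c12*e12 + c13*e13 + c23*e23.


a wedge b = (a1*b2 - a2*b1)*e12 + (a1*b3 - a3*b1)*e13 + (a2*b3 - a3*b2)*e23
e12 coeff: (-3)*(-5) - 1*5 = 15 - 5 = 10
e13 coeff: (-3)*(-5) - 3*5 = 15 - 15 = 0
e23 coeff: 1*(-5) - 3*(-5) = -5 - (-15) = 10
|a wedge b|^2 = 10^2 + 0^2 + 10^2
= 100 + 0 + 100
= 200


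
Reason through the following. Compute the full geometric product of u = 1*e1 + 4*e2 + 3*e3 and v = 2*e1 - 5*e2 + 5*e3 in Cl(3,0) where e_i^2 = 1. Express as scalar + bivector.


In Cl(3,0): e_i^2 = 1, e_ie_j = -e_je_i for i != j.
Scalar part = u . v = 1*2 + 4*(-5) + 3*5
= 2 + (-20) + 15 = -3
e12 coeff = 1*(-5) - 4*2 = -5 - 8 = -13
e13 coeff = 1*5 - 3*2 = 5 - 6 = -1
e23 coeff = 4*5 - 3*(-5) = 20 - (-15) = 35
uv = -3 - 13*e12 - 1*e13 + 35*e23


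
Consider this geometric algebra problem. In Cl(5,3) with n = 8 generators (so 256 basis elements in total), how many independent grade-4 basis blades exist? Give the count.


Number of grade-k basis blades in Cl(p,q) with n = p + q is C(n, k).
n = 5 + 3 = 8
C(8, 4) = 8! / (4! * 4!)
= 40320 / (24 * 24)
= 70


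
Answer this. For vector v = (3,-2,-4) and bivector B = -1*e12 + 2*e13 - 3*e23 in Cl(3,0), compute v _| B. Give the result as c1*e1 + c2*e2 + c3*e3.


Left contraction v _| B = <vB>_1 (grade-1 part of the geometric product vB).
Using e1_|e12 = e2, e2_|e12 = -e1, e1_|e13 = e3, e3_|e13 = -e1, e2_|e23 = e3, e3_|e23 = -e2:
e1 coeff: -v2*b12 - v3*b13 = -(-2)*(-1) - (-4)*(2) = 6
e2 coeff: v1*b12 - v3*b23 = (3)*(-1) - (-4)*(-3) = -15
e3 coeff: v1*b13 + v2*b23 = (3)*(2) + (-2)*(-3) = 12
v _| B = 6*e1 - 15*e2 + 12*e3


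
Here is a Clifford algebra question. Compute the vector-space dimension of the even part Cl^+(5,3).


Even subalgebra dimension = 2^(n-1)
n = 5 + 3 = 8
2^(8 - 1) = 2^7 = 128
Verification: sum of C(8,k) for even k = 1 + 28 + 70 + 28 + 1 = 128
Result = 128


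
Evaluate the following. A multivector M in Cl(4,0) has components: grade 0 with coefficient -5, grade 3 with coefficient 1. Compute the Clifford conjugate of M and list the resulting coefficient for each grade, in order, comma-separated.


Clifford conjugate sign for grade k: (-1)^(k(k+1)/2)
Grade 0: (-1)^(0*1/2) = (-1)^0 = 1, coeff -5 -> -5
Grade 3: (-1)^(3*4/2) = (-1)^6 = 1, coeff 1 -> 1
Conjugated coefficients: -5, 1


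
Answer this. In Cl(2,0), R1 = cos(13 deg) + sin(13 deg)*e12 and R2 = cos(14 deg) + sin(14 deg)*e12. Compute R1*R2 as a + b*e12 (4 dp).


Same-plane rotors commute and their half-angles add:
R1*R2 = cos(a1 + a2) + sin(a1 + a2)*e12.
a1 + a2 = 13 + 14 = 27 deg
cos(27 deg) = 0.8910
sin(27 deg) = 0.4540
R1*R2 = 0.8910 + 0.4540*e12


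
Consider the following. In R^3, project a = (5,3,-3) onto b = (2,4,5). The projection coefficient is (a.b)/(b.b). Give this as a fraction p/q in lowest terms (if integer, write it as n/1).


Projection coefficient = (a . b) / (b . b)
a . b = 5*2 + 3*4 + (-3)*5
= 10 + 12 + (-15) = 7
b . b = 2^2 + 4^2 + 5^2
= 4 + 16 + 25 = 45
Coefficient = 7/45
In lowest terms: 7/45


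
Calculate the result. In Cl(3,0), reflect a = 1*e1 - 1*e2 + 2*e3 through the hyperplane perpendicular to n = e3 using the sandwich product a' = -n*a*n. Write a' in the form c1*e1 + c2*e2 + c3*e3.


Reflection formula: a' = -n*a*n, with n = e3 (unit vector, n^2 = 1).
For reflection through hyperplane perp to e3:
The component along e3 flips sign, others stay.
a = (1, -1, 2)
a' = (1, -1, -2)
a' = 1*e1 - 1*e2 - 2*e3


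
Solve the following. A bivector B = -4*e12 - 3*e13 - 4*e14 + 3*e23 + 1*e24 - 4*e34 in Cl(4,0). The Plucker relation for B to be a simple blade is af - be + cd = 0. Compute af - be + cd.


Plucker relation: af - be + cd
a*f = (-4)*(-4) = 16
b*e = (-3)*1 = -3
c*d = (-4)*3 = -12
af - be + cd = 16 - (-3) + (-12)
= 7


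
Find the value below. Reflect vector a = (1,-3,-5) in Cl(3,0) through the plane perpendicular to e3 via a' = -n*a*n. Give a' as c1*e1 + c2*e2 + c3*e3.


Reflection formula: a' = -n*a*n, with n = e3 (unit vector, n^2 = 1).
For reflection through hyperplane perp to e3:
The component along e3 flips sign, others stay.
a = (1, -3, -5)
a' = (1, -3, 5)
a' = 1*e1 - 3*e2 + 5*e3


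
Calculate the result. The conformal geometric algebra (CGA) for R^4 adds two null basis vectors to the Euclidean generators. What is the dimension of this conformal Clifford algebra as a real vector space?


The conformal model of R^4 uses Cl(5,1): the 4 Euclidean generators plus two extra orthogonal generators e+ (e+^2 = +1) and e- (e-^2 = -1), from which the null vectors e0, einf are built.
Number of generators m = 4 + 2 = 6.
dim Cl(p,q) = 2^m = 2^6 = 64


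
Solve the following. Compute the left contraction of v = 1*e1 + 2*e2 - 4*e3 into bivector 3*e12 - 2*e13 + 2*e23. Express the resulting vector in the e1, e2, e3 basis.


Left contraction v _| B = <vB>_1 (grade-1 part of the geometric product vB).
Using e1_|e12 = e2, e2_|e12 = -e1, e1_|e13 = e3, e3_|e13 = -e1, e2_|e23 = e3, e3_|e23 = -e2:
e1 coeff: -v2*b12 - v3*b13 = -(2)*(3) - (-4)*(-2) = -14
e2 coeff: v1*b12 - v3*b23 = (1)*(3) - (-4)*(2) = 11
e3 coeff: v1*b13 + v2*b23 = (1)*(-2) + (2)*(2) = 2
v _| B = -14*e1 + 11*e2 + 2*e3


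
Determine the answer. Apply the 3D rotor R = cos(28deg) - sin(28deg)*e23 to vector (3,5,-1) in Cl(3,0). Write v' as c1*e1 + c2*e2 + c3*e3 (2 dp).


Rotor R = cos(28deg) - sin(28deg)*e23
Rotation angle theta = 2 * 28 = 56 degrees in the e23 plane (e2 -> e3).
The component perpendicular to the plane (e1) is invariant: v'_1 = v1 = 3.00
cos(56deg) = 0.5592, sin(56deg) = 0.8290
v'_2 = v2*cos(theta) - v3*sin(theta) = 5*0.5592 - (-1)*0.8290 = 3.63
v'_3 = v2*sin(theta) + v3*cos(theta) = 5*0.8290 + (-1)*0.5592 = 3.59
v' = 3.00*e1 + 3.63*e2 + 3.59*e3


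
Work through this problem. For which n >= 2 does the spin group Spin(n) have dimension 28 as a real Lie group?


dim Spin(n) = dim so(n) = n(n-1)/2.
Solve n(n-1)/2 = 28, i.e. n^2 - n - 56 = 0.
Discriminant = 1 + 8*28 = 225
n = (1 + sqrt(225))/2 = (1 + 15)/2 = 8


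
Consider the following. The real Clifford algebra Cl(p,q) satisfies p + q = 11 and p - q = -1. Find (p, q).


We need p + q = 11 and p - q = -1.
Adding: 2p = 11 + (-1) = 10, so p = 5.
Then q = 11 - 5 = 6.
(p, q) = (5, 6)


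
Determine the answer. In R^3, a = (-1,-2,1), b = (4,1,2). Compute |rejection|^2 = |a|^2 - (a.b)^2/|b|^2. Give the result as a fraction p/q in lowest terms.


|a|^2 = (-1)^2 + (-2)^2 + 1^2 = 6
|b|^2 = 4^2 + 1^2 + 2^2 = 21
a . b = (-1)*4 + (-2)*1 + 1*2 = -4
(a.b)^2 = (-4)^2 = 16
|rej|^2 = 6 - 16/21
= (126 - 16)/21
= 110/21
In lowest terms: 110/21


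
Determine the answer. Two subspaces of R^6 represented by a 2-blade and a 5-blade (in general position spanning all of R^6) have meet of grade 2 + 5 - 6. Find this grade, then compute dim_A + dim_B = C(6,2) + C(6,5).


Meet grade = grade(A) + grade(B) - n
= 2 + 5 - 6 = 1
C(6,2) = 15
C(6,5) = 6
dim_A + dim_B = 15 + 6 = 21


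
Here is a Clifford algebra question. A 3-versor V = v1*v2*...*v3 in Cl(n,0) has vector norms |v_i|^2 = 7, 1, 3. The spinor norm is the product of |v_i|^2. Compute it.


Spinor norm N(V) = |v1|^2 * |v2|^2 * ... * |v3|^2
= 7 * 1 * 3
Running product: 7, 7, 21
N(V) = 21


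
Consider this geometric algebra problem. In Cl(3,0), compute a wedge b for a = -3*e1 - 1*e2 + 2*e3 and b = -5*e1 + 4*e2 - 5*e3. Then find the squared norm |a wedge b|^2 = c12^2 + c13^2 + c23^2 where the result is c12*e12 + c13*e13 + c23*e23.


a wedge b = (a1*b2 - a2*b1)*e12 + (a1*b3 - a3*b1)*e13 + (a2*b3 - a3*b2)*e23
e12 coeff: (-3)*4 - (-1)*(-5) = -12 - 5 = -17
e13 coeff: (-3)*(-5) - 2*(-5) = 15 - (-10) = 25
e23 coeff: (-1)*(-5) - 2*4 = 5 - 8 = -3
|a wedge b|^2 = (-17)^2 + 25^2 + (-3)^2
= 289 + 625 + 9
= 923


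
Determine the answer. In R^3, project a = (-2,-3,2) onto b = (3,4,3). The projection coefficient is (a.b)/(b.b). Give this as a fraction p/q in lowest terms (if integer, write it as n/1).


Projection coefficient = (a . b) / (b . b)
a . b = (-2)*3 + (-3)*4 + 2*3
= -6 + (-12) + 6 = -12
b . b = 3^2 + 4^2 + 3^2
= 9 + 16 + 9 = 34
Coefficient = -12/34
In lowest terms: -6/17


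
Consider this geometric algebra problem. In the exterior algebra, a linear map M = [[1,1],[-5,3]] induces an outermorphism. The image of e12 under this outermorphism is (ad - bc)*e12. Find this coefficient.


The outermorphism of a linear map f sends e1^e2 to f(e1)^f(e2).
f(e1) = 1*e1 - 5*e2
f(e2) = 1*e1 + 3*e2
f(e1) ^ f(e2) = (1*e1 - 5*e2) ^ (1*e1 + 3*e2)
= 1*3*e12 + (-5)*1*e21
= (3 - (-5))*e12
= 8*e12
Coefficient = 8


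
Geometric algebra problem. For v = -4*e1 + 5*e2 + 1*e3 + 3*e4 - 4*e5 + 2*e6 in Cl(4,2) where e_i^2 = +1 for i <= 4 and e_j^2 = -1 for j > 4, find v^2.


v^2 = sum of c_i^2 * e_i^2
Positive signature terms (e_i^2 = +1): (-4)^2 + 5^2 + 1^2 + 3^2 = 51
Negative signature terms (e_j^2 = -1): (-4)^2 + 2^2 = 20
v^2 = 51 - 20 = 31


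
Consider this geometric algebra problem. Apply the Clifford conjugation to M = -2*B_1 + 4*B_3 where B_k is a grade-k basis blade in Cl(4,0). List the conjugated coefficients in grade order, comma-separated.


Clifford conjugate sign for grade k: (-1)^(k(k+1)/2)
Grade 1: (-1)^(1*2/2) = (-1)^1 = -1, coeff -2 -> 2
Grade 3: (-1)^(3*4/2) = (-1)^6 = 1, coeff 4 -> 4
Conjugated coefficients: 2, 4


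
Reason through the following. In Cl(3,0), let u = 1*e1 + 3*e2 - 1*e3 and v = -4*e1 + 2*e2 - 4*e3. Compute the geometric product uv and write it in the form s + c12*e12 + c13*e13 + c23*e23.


In Cl(3,0): e_i^2 = 1, e_ie_j = -e_je_i for i != j.
Scalar part = u . v = 1*(-4) + 3*2 + (-1)*(-4)
= -4 + 6 + 4 = 6
e12 coeff = 1*2 - 3*(-4) = 2 - (-12) = 14
e13 coeff = 1*(-4) - (-1)*(-4) = -4 - 4 = -8
e23 coeff = 3*(-4) - (-1)*2 = -12 - (-2) = -10
uv = 6 + 14*e12 - 8*e13 - 10*e23


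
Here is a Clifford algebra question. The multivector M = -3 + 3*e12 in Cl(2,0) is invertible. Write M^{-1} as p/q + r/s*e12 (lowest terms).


M = -3 + 3*e12, where e12^2 = -1.
Since M commutes with its reverse ~M = a - b*e12, M * ~M = a^2 - b^2*e12^2 = a^2 + b^2.
So M^{-1} = ~M / (a^2 + b^2) = (a - b*e12)/(a^2 + b^2).
a^2 + b^2 = 9 + 9 = 18
Scalar part = -3/18 = -1/6
Bivector coeff = -3/18 = -1/6
M^{-1} = -1/6 - 1/6*e12


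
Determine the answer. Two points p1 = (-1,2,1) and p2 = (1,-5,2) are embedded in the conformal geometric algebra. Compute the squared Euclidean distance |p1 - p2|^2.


p1 - p2 = (-2, 7, -1)
|p1 - p2|^2 = (-2)^2 + 7^2 + (-1)^2
= 4 + 49 + 1
= 54


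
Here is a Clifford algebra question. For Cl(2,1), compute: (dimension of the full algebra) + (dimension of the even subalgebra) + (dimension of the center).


n = 2 + 1 = 3
Total dim = 2^3 = 8
Even subalgebra dim = 2^2 = 4
n is odd, so center dim = 2
Sum = 8 + 4 + 2 = 14


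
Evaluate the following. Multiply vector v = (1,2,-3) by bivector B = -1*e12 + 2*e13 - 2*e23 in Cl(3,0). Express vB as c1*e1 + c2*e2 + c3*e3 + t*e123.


vB has grade-1 (vector) and grade-3 (trivector) parts: vB = (v _| B) + (v ^ B).
Vector part <vB>_1:
  e1: -v2*b12 - v3*b13 = -(2)*(-1) - (-3)*(2) = 8
  e2: v1*b12 - v3*b23 = (1)*(-1) - (-3)*(-2) = -7
  e3: v1*b13 + v2*b23 = (1)*(2) + (2)*(-2) = -2
Trivector part <vB>_3:
  e123: v1*b23 - v2*b13 + v3*b12 = (1)*(-2) - (2)*(2) + (-3)*(-1) = -3
vB = 8*e1 - 7*e2 - 2*e3 - 3*e123


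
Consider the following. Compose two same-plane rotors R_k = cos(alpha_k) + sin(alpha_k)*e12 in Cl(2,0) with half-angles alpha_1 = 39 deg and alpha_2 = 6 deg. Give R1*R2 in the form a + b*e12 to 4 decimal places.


Same-plane rotors commute and their half-angles add:
R1*R2 = cos(a1 + a2) + sin(a1 + a2)*e12.
a1 + a2 = 39 + 6 = 45 deg
cos(45 deg) = 0.7071
sin(45 deg) = 0.7071
R1*R2 = 0.7071 + 0.7071*e12


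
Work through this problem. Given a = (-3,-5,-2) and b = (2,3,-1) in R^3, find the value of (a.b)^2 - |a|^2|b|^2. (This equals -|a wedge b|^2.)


a . b = (-3)*2 + (-5)*3 + (-2)*(-1)
= -6 + (-15) + 2 = -19
|a|^2 = (-3)^2 + (-5)^2 + (-2)^2 = 38
|b|^2 = 2^2 + 3^2 + (-1)^2 = 14
(a.b)^2 = (-19)^2 = 361
|a|^2 * |b|^2 = 38 * 14 = 532
Result = 361 - 532 = -171


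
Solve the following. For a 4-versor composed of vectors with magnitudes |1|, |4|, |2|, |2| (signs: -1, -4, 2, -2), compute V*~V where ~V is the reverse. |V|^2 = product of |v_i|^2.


Each vector v_i has |v_i|^2 = s_i^2
Squared scales: (-1)^2 = 1, (-4)^2 = 16, 2^2 = 4, (-2)^2 = 4
|V|^2 = 1 * 16 * 4 * 4
= 256


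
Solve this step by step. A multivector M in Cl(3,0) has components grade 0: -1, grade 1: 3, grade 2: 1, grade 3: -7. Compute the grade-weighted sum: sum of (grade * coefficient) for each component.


Grade-weighted sum = sum of grade_k * coefficient_k
0*(-1) = 0
1*3 = 3
2*1 = 2
3*(-7) = -21
Total = 0 + 3 + 2 + (-21) = -16


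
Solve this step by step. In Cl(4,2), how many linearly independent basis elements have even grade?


Even subalgebra dimension = 2^(n-1)
n = 4 + 2 = 6
2^(6 - 1) = 2^5 = 32
Verification: sum of C(6,k) for even k = 1 + 15 + 15 + 1 = 32
Result = 32


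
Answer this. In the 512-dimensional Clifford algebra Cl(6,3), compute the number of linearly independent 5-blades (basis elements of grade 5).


Number of grade-k basis blades in Cl(p,q) with n = p + q is C(n, k).
n = 6 + 3 = 9
C(9, 5) = 9! / (5! * 4!)
= 362880 / (120 * 24)
= 126


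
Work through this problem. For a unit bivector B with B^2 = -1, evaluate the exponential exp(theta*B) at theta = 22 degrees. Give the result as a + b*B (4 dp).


For a unit bivector B with B^2 = -1, the exponential series gives
e^(theta*B) = cos(theta) + sin(theta)*B (the GA analogue of Euler's formula).
theta = 22 degrees = 0.383972 rad
cos(22 deg) = 0.9272
sin(22 deg) = 0.3746
exp(theta*B) = 0.9272 + 0.3746*B


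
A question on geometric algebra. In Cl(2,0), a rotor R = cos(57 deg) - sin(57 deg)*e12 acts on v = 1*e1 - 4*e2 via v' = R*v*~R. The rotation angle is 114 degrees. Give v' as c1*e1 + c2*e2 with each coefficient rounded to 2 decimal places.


Rotor R = cos(57deg) - sin(57deg)*e12
Rotation angle theta = 2 * 57 = 114 degrees
v' = R*v*~R rotates v by theta.
cos(114deg) = -0.4067, sin(114deg) = 0.9135
v'_1 = 1*cos(114deg) - (-4)*sin(114deg)
= 1*(-0.4067) - (-4)*0.9135
= 3.25
v'_2 = 1*sin(114deg) + (-4)*cos(114deg)
= 1*0.9135 + (-4)*(-0.4067)
= 2.54
v' = 3.25*e1 + 2.54*e2


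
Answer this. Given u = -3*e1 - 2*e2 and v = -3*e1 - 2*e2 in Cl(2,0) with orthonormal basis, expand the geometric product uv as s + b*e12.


Expand: (-3*e1 - 2*e2)(-3*e1 - 2*e2)
= (-3)*(-3)*e1e1 + (-3)*(-2)*e1e2 + (-2)*(-3)*e2e1 + (-2)*(-2)*e2e2
Using e1^2 = e2^2 = 1, e2e1 = -e1e2:
Scalar part s = (-3)*(-3) + (-2)*(-2) = 9 + 4 = 13
Bivector part b = (-3)*(-2) - (-2)*(-3) = 6 - 6 = 0
uv = 13 + 0*e12


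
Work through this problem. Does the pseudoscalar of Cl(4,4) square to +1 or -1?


The pseudoscalar I = e1...e_n (product of all n generators) of Cl(p,q) satisfies I^2 = (-1)^(q + n(n-1)/2).
p = 4, q = 4, n = p + q = 8
n(n-1)/2 = 8 * 7 / 2 = 28
Exponent = q + n(n-1)/2 = 4 + 28 = 32
I^2 = (-1)^32 = +1


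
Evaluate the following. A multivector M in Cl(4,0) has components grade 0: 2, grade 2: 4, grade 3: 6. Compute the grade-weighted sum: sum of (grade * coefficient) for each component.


Grade-weighted sum = sum of grade_k * coefficient_k
0*2 = 0
2*4 = 8
3*6 = 18
Total = 0 + 8 + 18 = 26


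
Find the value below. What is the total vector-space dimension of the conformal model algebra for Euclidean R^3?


The conformal model of R^3 uses Cl(4,1): the 3 Euclidean generators plus two extra orthogonal generators e+ (e+^2 = +1) and e- (e-^2 = -1), from which the null vectors e0, einf are built.
Number of generators m = 3 + 2 = 5.
dim Cl(p,q) = 2^m = 2^5 = 32


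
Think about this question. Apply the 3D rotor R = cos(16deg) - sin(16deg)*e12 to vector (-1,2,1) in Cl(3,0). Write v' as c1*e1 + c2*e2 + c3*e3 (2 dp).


Rotor R = cos(16deg) - sin(16deg)*e12
Rotation angle theta = 2 * 16 = 32 degrees in the e12 plane (e1 -> e2).
The component perpendicular to the plane (e3) is invariant: v'_3 = v3 = 1.00
cos(32deg) = 0.8480, sin(32deg) = 0.5299
v'_1 = v1*cos(theta) - v2*sin(theta) = -1*0.8480 - 2*0.5299 = -1.91
v'_2 = v1*sin(theta) + v2*cos(theta) = -1*0.5299 + 2*0.8480 = 1.17
v' = -1.91*e1 + 1.17*e2 + 1.00*e3


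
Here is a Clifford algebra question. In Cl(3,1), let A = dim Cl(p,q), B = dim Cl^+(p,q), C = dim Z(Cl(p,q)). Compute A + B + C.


n = 3 + 1 = 4
Total dim = 2^4 = 16
Even subalgebra dim = 2^3 = 8
n is even, so center dim = 1
Sum = 16 + 8 + 1 = 25


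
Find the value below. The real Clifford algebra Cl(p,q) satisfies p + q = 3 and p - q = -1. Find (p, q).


We need p + q = 3 and p - q = -1.
Adding: 2p = 3 + (-1) = 2, so p = 1.
Then q = 3 - 1 = 2.
(p, q) = (1, 2)


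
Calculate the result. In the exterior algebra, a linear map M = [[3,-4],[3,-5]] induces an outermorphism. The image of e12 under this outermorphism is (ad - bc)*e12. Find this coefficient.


The outermorphism of a linear map f sends e1^e2 to f(e1)^f(e2).
f(e1) = 3*e1 + 3*e2
f(e2) = -4*e1 - 5*e2
f(e1) ^ f(e2) = (3*e1 + 3*e2) ^ (-4*e1 - 5*e2)
= 3*(-5)*e12 + 3*(-4)*e21
= (-15 - (-12))*e12
= -3*e12
Coefficient = -3


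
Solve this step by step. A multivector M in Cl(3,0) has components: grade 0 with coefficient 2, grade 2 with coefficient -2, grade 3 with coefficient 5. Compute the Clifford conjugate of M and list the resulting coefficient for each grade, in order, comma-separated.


Clifford conjugate sign for grade k: (-1)^(k(k+1)/2)
Grade 0: (-1)^(0*1/2) = (-1)^0 = 1, coeff 2 -> 2
Grade 2: (-1)^(2*3/2) = (-1)^3 = -1, coeff -2 -> 2
Grade 3: (-1)^(3*4/2) = (-1)^6 = 1, coeff 5 -> 5
Conjugated coefficients: 2, 2, 5


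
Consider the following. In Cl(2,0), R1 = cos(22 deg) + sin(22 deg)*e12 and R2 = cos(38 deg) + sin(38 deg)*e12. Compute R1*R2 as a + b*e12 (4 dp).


Same-plane rotors commute and their half-angles add:
R1*R2 = cos(a1 + a2) + sin(a1 + a2)*e12.
a1 + a2 = 22 + 38 = 60 deg
cos(60 deg) = 0.5000
sin(60 deg) = 0.8660
R1*R2 = 0.5000 + 0.8660*e12


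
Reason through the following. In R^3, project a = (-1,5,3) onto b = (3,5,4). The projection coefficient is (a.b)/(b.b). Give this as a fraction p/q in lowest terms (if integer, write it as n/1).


Projection coefficient = (a . b) / (b . b)
a . b = (-1)*3 + 5*5 + 3*4
= -3 + 25 + 12 = 34
b . b = 3^2 + 5^2 + 4^2
= 9 + 25 + 16 = 50
Coefficient = 34/50
In lowest terms: 17/25


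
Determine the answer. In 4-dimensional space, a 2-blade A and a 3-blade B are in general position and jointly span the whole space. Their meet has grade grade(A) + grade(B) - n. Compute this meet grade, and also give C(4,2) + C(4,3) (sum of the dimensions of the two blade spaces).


Meet grade = grade(A) + grade(B) - n
= 2 + 3 - 4 = 1
C(4,2) = 6
C(4,3) = 4
dim_A + dim_B = 6 + 4 = 10


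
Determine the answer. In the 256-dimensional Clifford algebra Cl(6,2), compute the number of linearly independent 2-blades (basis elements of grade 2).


Number of grade-k basis blades in Cl(p,q) with n = p + q is C(n, k).
n = 6 + 2 = 8
C(8, 2) = 8! / (2! * 6!)
= 40320 / (2 * 720)
= 28


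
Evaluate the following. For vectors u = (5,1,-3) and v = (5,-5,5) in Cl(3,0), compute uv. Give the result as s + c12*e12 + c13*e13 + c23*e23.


In Cl(3,0): e_i^2 = 1, e_ie_j = -e_je_i for i != j.
Scalar part = u . v = 5*5 + 1*(-5) + (-3)*5
= 25 + (-5) + (-15) = 5
e12 coeff = 5*(-5) - 1*5 = -25 - 5 = -30
e13 coeff = 5*5 - (-3)*5 = 25 - (-15) = 40
e23 coeff = 1*5 - (-3)*(-5) = 5 - 15 = -10
uv = 5 - 30*e12 + 40*e13 - 10*e23


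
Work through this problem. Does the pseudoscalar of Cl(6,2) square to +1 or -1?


The pseudoscalar I = e1...e_n (product of all n generators) of Cl(p,q) satisfies I^2 = (-1)^(q + n(n-1)/2).
p = 6, q = 2, n = p + q = 8
n(n-1)/2 = 8 * 7 / 2 = 28
Exponent = q + n(n-1)/2 = 2 + 28 = 30
I^2 = (-1)^30 = +1


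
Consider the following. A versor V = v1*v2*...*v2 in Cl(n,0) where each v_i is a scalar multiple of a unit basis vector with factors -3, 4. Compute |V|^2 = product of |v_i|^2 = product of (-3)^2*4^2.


Each vector v_i has |v_i|^2 = s_i^2
Squared scales: (-3)^2 = 9, 4^2 = 16
|V|^2 = 9 * 16
= 144


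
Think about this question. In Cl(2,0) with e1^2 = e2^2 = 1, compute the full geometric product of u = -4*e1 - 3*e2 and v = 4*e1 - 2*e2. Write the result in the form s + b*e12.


Expand: (-4*e1 - 3*e2)(4*e1 - 2*e2)
= (-4)*4*e1e1 + (-4)*(-2)*e1e2 + (-3)*4*e2e1 + (-3)*(-2)*e2e2
Using e1^2 = e2^2 = 1, e2e1 = -e1e2:
Scalar part s = (-4)*4 + (-3)*(-2) = -16 + 6 = -10
Bivector part b = (-4)*(-2) - (-3)*4 = 8 - (-12) = 20
uv = -10 + 20*e12


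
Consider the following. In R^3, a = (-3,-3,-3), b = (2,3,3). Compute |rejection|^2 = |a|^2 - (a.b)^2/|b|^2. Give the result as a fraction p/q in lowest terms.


|a|^2 = (-3)^2 + (-3)^2 + (-3)^2 = 27
|b|^2 = 2^2 + 3^2 + 3^2 = 22
a . b = (-3)*2 + (-3)*3 + (-3)*3 = -24
(a.b)^2 = (-24)^2 = 576
|rej|^2 = 27 - 576/22
= (594 - 576)/22
= 18/22
In lowest terms: 9/11


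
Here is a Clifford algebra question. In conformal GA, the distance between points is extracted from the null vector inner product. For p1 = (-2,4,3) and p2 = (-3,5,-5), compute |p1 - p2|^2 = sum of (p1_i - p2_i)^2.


p1 - p2 = (1, -1, 8)
|p1 - p2|^2 = 1^2 + (-1)^2 + 8^2
= 1 + 1 + 64
= 66


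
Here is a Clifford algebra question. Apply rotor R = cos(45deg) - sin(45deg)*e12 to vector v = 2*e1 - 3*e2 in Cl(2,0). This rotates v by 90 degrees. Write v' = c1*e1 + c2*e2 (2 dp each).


Rotor R = cos(45deg) - sin(45deg)*e12
Rotation angle theta = 2 * 45 = 90 degrees
v' = R*v*~R rotates v by theta.
cos(90deg) = 0.0000, sin(90deg) = 1.0000
v'_1 = 2*cos(90deg) - (-3)*sin(90deg)
= 2*0.0000 - (-3)*1.0000
= 3.00
v'_2 = 2*sin(90deg) + (-3)*cos(90deg)
= 2*1.0000 + (-3)*0.0000
= 2.00
v' = 3.00*e1 + 2.00*e2


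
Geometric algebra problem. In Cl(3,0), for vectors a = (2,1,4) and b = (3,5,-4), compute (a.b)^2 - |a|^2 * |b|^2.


a . b = 2*3 + 1*5 + 4*(-4)
= 6 + 5 + (-16) = -5
|a|^2 = 2^2 + 1^2 + 4^2 = 21
|b|^2 = 3^2 + 5^2 + (-4)^2 = 50
(a.b)^2 = (-5)^2 = 25
|a|^2 * |b|^2 = 21 * 50 = 1050
Result = 25 - 1050 = -1025


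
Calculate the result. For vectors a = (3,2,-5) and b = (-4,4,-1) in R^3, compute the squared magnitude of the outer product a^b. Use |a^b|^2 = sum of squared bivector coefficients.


a wedge b = (a1*b2 - a2*b1)*e12 + (a1*b3 - a3*b1)*e13 + (a2*b3 - a3*b2)*e23
e12 coeff: 3*4 - 2*(-4) = 12 - (-8) = 20
e13 coeff: 3*(-1) - (-5)*(-4) = -3 - 20 = -23
e23 coeff: 2*(-1) - (-5)*4 = -2 - (-20) = 18
|a wedge b|^2 = 20^2 + (-23)^2 + 18^2
= 400 + 529 + 324
= 1253


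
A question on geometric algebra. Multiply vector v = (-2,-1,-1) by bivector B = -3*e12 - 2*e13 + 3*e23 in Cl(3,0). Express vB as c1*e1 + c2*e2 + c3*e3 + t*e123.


vB has grade-1 (vector) and grade-3 (trivector) parts: vB = (v _| B) + (v ^ B).
Vector part <vB>_1:
  e1: -v2*b12 - v3*b13 = -(-1)*(-3) - (-1)*(-2) = -5
  e2: v1*b12 - v3*b23 = (-2)*(-3) - (-1)*(3) = 9
  e3: v1*b13 + v2*b23 = (-2)*(-2) + (-1)*(3) = 1
Trivector part <vB>_3:
  e123: v1*b23 - v2*b13 + v3*b12 = (-2)*(3) - (-1)*(-2) + (-1)*(-3) = -5
vB = -5*e1 + 9*e2 + 1*e3 - 5*e123


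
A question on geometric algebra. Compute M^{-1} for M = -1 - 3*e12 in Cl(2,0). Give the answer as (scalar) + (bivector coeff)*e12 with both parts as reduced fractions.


M = -1 - 3*e12, where e12^2 = -1.
Since M commutes with its reverse ~M = a - b*e12, M * ~M = a^2 - b^2*e12^2 = a^2 + b^2.
So M^{-1} = ~M / (a^2 + b^2) = (a - b*e12)/(a^2 + b^2).
a^2 + b^2 = 1 + 9 = 10
Scalar part = -1/10 = -1/10
Bivector coeff = 3/10 = 3/10
M^{-1} = -1/10 + 3/10*e12


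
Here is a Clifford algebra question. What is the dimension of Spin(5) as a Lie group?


Spin(n) double-covers SO(n); both have Lie algebra so(n) of dimension n(n-1)/2.
n = 5
n(n-1) = 5 * 4 = 20
dim Spin(5) = 20/2 = 10


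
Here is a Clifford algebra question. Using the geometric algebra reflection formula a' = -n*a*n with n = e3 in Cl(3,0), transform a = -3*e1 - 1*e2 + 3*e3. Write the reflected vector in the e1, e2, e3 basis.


Reflection formula: a' = -n*a*n, with n = e3 (unit vector, n^2 = 1).
For reflection through hyperplane perp to e3:
The component along e3 flips sign, others stay.
a = (-3, -1, 3)
a' = (-3, -1, -3)
a' = -3*e1 - 1*e2 - 3*e3


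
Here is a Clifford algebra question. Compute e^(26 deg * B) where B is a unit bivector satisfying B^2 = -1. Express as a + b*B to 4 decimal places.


For a unit bivector B with B^2 = -1, the exponential series gives
e^(theta*B) = cos(theta) + sin(theta)*B (the GA analogue of Euler's formula).
theta = 26 degrees = 0.453786 rad
cos(26 deg) = 0.8988
sin(26 deg) = 0.4384
exp(theta*B) = 0.8988 + 0.4384*B


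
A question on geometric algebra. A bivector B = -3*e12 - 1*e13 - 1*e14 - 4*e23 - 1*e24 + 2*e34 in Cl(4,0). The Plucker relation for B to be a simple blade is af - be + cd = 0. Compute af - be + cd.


Plucker relation: af - be + cd
a*f = (-3)*2 = -6
b*e = (-1)*(-1) = 1
c*d = (-1)*(-4) = 4
af - be + cd = -6 - 1 + 4
= -3


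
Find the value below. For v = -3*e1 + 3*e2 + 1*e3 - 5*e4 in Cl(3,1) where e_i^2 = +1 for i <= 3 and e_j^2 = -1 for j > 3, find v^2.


v^2 = sum of c_i^2 * e_i^2
Positive signature terms (e_i^2 = +1): (-3)^2 + 3^2 + 1^2 = 19
Negative signature terms (e_j^2 = -1): (-5)^2 = 25
v^2 = 19 - 25 = -6


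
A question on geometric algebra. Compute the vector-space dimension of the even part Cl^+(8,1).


Even subalgebra dimension = 2^(n-1)
n = 8 + 1 = 9
2^(9 - 1) = 2^8 = 256
Verification: sum of C(9,k) for even k = 1 + 36 + 126 + 84 + 9 = 256
Result = 256


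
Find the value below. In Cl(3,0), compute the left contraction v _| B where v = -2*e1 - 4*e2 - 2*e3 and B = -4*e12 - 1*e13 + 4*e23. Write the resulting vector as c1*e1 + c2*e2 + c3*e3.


Left contraction v _| B = <vB>_1 (grade-1 part of the geometric product vB).
Using e1_|e12 = e2, e2_|e12 = -e1, e1_|e13 = e3, e3_|e13 = -e1, e2_|e23 = e3, e3_|e23 = -e2:
e1 coeff: -v2*b12 - v3*b13 = -(-4)*(-4) - (-2)*(-1) = -18
e2 coeff: v1*b12 - v3*b23 = (-2)*(-4) - (-2)*(4) = 16
e3 coeff: v1*b13 + v2*b23 = (-2)*(-1) + (-4)*(4) = -14
v _| B = -18*e1 + 16*e2 - 14*e3


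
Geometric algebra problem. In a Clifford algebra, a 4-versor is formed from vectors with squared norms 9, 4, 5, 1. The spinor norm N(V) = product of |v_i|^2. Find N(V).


Spinor norm N(V) = |v1|^2 * |v2|^2 * ... * |v4|^2
= 9 * 4 * 5 * 1
Running product: 9, 36, 180, 180
N(V) = 180


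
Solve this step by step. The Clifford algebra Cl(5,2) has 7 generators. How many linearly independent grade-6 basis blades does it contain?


Number of grade-k basis blades in Cl(p,q) with n = p + q is C(n, k).
n = 5 + 2 = 7
C(7, 6) = 7! / (6! * 1!)
= 5040 / (720 * 1)
= 7


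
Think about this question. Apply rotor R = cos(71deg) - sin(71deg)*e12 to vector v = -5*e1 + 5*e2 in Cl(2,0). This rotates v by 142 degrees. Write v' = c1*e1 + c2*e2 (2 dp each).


Rotor R = cos(71deg) - sin(71deg)*e12
Rotation angle theta = 2 * 71 = 142 degrees
v' = R*v*~R rotates v by theta.
cos(142deg) = -0.7880, sin(142deg) = 0.6157
v'_1 = -5*cos(142deg) - 5*sin(142deg)
= -5*(-0.7880) - 5*0.6157
= 0.86
v'_2 = -5*sin(142deg) + 5*cos(142deg)
= -5*0.6157 + 5*(-0.7880)
= -7.02
v' = 0.86*e1 - 7.02*e2


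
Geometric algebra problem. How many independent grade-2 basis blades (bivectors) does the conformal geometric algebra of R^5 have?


The conformal model of R^5 uses Cl(6,1) with m = 5 + 2 = 7 generators.
Number of grade-2 blades = C(m, 2) = C(7, 2)
= 7*6/2 = 21


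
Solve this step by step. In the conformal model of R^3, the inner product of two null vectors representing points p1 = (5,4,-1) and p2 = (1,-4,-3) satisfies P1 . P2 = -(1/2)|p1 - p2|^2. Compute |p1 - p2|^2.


p1 - p2 = (4, 8, 2)
|p1 - p2|^2 = 4^2 + 8^2 + 2^2
= 16 + 64 + 4
= 84


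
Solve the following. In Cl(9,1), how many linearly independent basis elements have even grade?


Even subalgebra dimension = 2^(n-1)
n = 9 + 1 = 10
2^(10 - 1) = 2^9 = 512
Verification: sum of C(10,k) for even k = 1 + 45 + 210 + 210 + 45 + 1 = 512
Result = 512


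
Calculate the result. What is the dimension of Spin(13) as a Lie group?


Spin(n) double-covers SO(n); both have Lie algebra so(n) of dimension n(n-1)/2.
n = 13
n(n-1) = 13 * 12 = 156
dim Spin(13) = 156/2 = 78


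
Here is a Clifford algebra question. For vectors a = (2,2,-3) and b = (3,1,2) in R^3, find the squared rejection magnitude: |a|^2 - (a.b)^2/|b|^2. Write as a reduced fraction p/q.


|a|^2 = 2^2 + 2^2 + (-3)^2 = 17
|b|^2 = 3^2 + 1^2 + 2^2 = 14
a . b = 2*3 + 2*1 + (-3)*2 = 2
(a.b)^2 = 2^2 = 4
|rej|^2 = 17 - 4/14
= (238 - 4)/14
= 234/14
In lowest terms: 117/7


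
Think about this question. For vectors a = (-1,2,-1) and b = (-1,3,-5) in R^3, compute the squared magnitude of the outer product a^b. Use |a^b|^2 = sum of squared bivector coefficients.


a wedge b = (a1*b2 - a2*b1)*e12 + (a1*b3 - a3*b1)*e13 + (a2*b3 - a3*b2)*e23
e12 coeff: (-1)*3 - 2*(-1) = -3 - (-2) = -1
e13 coeff: (-1)*(-5) - (-1)*(-1) = 5 - 1 = 4
e23 coeff: 2*(-5) - (-1)*3 = -10 - (-3) = -7
|a wedge b|^2 = (-1)^2 + 4^2 + (-7)^2
= 1 + 16 + 49
= 66


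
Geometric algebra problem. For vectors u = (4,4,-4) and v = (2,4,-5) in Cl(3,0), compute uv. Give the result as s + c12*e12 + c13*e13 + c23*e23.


In Cl(3,0): e_i^2 = 1, e_ie_j = -e_je_i for i != j.
Scalar part = u . v = 4*2 + 4*4 + (-4)*(-5)
= 8 + 16 + 20 = 44
e12 coeff = 4*4 - 4*2 = 16 - 8 = 8
e13 coeff = 4*(-5) - (-4)*2 = -20 - (-8) = -12
e23 coeff = 4*(-5) - (-4)*4 = -20 - (-16) = -4
uv = 44 + 8*e12 - 12*e13 - 4*e23


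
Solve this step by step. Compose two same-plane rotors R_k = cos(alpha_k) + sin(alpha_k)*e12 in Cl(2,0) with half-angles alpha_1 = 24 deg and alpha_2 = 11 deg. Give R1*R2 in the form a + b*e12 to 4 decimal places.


Same-plane rotors commute and their half-angles add:
R1*R2 = cos(a1 + a2) + sin(a1 + a2)*e12.
a1 + a2 = 24 + 11 = 35 deg
cos(35 deg) = 0.8192
sin(35 deg) = 0.5736
R1*R2 = 0.8192 + 0.5736*e12


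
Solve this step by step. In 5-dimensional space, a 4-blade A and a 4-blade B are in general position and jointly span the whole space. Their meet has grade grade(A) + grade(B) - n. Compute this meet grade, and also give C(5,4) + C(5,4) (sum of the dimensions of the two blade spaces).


Meet grade = grade(A) + grade(B) - n
= 4 + 4 - 5 = 3
C(5,4) = 5
C(5,4) = 5
dim_A + dim_B = 5 + 5 = 10


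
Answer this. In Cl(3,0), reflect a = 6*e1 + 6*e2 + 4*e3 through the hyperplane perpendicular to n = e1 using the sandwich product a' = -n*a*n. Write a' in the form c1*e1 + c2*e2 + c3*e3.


Reflection formula: a' = -n*a*n, with n = e1 (unit vector, n^2 = 1).
For reflection through hyperplane perp to e1:
The component along e1 flips sign, others stay.
a = (6, 6, 4)
a' = (-6, 6, 4)
a' = -6*e1 + 6*e2 + 4*e3


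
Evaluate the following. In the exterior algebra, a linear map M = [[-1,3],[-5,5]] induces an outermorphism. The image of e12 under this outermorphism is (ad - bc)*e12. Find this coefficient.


The outermorphism of a linear map f sends e1^e2 to f(e1)^f(e2).
f(e1) = -1*e1 - 5*e2
f(e2) = 3*e1 + 5*e2
f(e1) ^ f(e2) = (-1*e1 - 5*e2) ^ (3*e1 + 5*e2)
= (-1)*5*e12 + (-5)*3*e21
= (-5 - (-15))*e12
= 10*e12
Coefficient = 10


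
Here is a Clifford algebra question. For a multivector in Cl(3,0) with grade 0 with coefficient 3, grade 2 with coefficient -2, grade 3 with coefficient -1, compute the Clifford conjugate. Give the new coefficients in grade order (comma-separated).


Clifford conjugate sign for grade k: (-1)^(k(k+1)/2)
Grade 0: (-1)^(0*1/2) = (-1)^0 = 1, coeff 3 -> 3
Grade 2: (-1)^(2*3/2) = (-1)^3 = -1, coeff -2 -> 2
Grade 3: (-1)^(3*4/2) = (-1)^6 = 1, coeff -1 -> -1
Conjugated coefficients: 3, 2, -1
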